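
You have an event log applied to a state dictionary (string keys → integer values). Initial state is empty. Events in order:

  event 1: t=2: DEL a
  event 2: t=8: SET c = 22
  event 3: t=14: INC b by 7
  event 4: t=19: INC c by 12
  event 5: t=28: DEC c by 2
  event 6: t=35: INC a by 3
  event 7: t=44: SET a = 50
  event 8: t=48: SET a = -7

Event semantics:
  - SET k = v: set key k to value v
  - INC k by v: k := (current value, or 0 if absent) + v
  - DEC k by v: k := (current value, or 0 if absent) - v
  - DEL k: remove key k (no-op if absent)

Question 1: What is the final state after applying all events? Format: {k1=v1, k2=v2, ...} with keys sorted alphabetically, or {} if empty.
  after event 1 (t=2: DEL a): {}
  after event 2 (t=8: SET c = 22): {c=22}
  after event 3 (t=14: INC b by 7): {b=7, c=22}
  after event 4 (t=19: INC c by 12): {b=7, c=34}
  after event 5 (t=28: DEC c by 2): {b=7, c=32}
  after event 6 (t=35: INC a by 3): {a=3, b=7, c=32}
  after event 7 (t=44: SET a = 50): {a=50, b=7, c=32}
  after event 8 (t=48: SET a = -7): {a=-7, b=7, c=32}

Answer: {a=-7, b=7, c=32}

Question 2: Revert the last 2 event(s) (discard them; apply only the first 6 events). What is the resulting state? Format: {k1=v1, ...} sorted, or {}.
Keep first 6 events (discard last 2):
  after event 1 (t=2: DEL a): {}
  after event 2 (t=8: SET c = 22): {c=22}
  after event 3 (t=14: INC b by 7): {b=7, c=22}
  after event 4 (t=19: INC c by 12): {b=7, c=34}
  after event 5 (t=28: DEC c by 2): {b=7, c=32}
  after event 6 (t=35: INC a by 3): {a=3, b=7, c=32}

Answer: {a=3, b=7, c=32}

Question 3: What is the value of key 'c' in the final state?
Track key 'c' through all 8 events:
  event 1 (t=2: DEL a): c unchanged
  event 2 (t=8: SET c = 22): c (absent) -> 22
  event 3 (t=14: INC b by 7): c unchanged
  event 4 (t=19: INC c by 12): c 22 -> 34
  event 5 (t=28: DEC c by 2): c 34 -> 32
  event 6 (t=35: INC a by 3): c unchanged
  event 7 (t=44: SET a = 50): c unchanged
  event 8 (t=48: SET a = -7): c unchanged
Final: c = 32

Answer: 32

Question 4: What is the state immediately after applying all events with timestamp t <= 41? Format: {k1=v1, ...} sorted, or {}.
Apply events with t <= 41 (6 events):
  after event 1 (t=2: DEL a): {}
  after event 2 (t=8: SET c = 22): {c=22}
  after event 3 (t=14: INC b by 7): {b=7, c=22}
  after event 4 (t=19: INC c by 12): {b=7, c=34}
  after event 5 (t=28: DEC c by 2): {b=7, c=32}
  after event 6 (t=35: INC a by 3): {a=3, b=7, c=32}

Answer: {a=3, b=7, c=32}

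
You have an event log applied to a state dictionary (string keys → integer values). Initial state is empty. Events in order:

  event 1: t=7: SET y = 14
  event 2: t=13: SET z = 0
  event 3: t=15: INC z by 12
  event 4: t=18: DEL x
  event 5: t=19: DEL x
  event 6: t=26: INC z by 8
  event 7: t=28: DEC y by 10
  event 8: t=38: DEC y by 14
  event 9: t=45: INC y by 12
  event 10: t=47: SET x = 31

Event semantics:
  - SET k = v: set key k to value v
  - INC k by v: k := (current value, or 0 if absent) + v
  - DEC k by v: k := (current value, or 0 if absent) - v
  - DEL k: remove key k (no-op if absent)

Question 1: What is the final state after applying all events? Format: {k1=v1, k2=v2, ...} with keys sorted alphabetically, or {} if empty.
  after event 1 (t=7: SET y = 14): {y=14}
  after event 2 (t=13: SET z = 0): {y=14, z=0}
  after event 3 (t=15: INC z by 12): {y=14, z=12}
  after event 4 (t=18: DEL x): {y=14, z=12}
  after event 5 (t=19: DEL x): {y=14, z=12}
  after event 6 (t=26: INC z by 8): {y=14, z=20}
  after event 7 (t=28: DEC y by 10): {y=4, z=20}
  after event 8 (t=38: DEC y by 14): {y=-10, z=20}
  after event 9 (t=45: INC y by 12): {y=2, z=20}
  after event 10 (t=47: SET x = 31): {x=31, y=2, z=20}

Answer: {x=31, y=2, z=20}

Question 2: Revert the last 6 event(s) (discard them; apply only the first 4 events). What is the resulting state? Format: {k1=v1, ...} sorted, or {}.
Answer: {y=14, z=12}

Derivation:
Keep first 4 events (discard last 6):
  after event 1 (t=7: SET y = 14): {y=14}
  after event 2 (t=13: SET z = 0): {y=14, z=0}
  after event 3 (t=15: INC z by 12): {y=14, z=12}
  after event 4 (t=18: DEL x): {y=14, z=12}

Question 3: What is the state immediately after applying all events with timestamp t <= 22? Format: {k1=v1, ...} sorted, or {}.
Answer: {y=14, z=12}

Derivation:
Apply events with t <= 22 (5 events):
  after event 1 (t=7: SET y = 14): {y=14}
  after event 2 (t=13: SET z = 0): {y=14, z=0}
  after event 3 (t=15: INC z by 12): {y=14, z=12}
  after event 4 (t=18: DEL x): {y=14, z=12}
  after event 5 (t=19: DEL x): {y=14, z=12}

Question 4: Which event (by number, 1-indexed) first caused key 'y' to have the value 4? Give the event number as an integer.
Looking for first event where y becomes 4:
  event 1: y = 14
  event 2: y = 14
  event 3: y = 14
  event 4: y = 14
  event 5: y = 14
  event 6: y = 14
  event 7: y 14 -> 4  <-- first match

Answer: 7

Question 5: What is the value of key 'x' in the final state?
Answer: 31

Derivation:
Track key 'x' through all 10 events:
  event 1 (t=7: SET y = 14): x unchanged
  event 2 (t=13: SET z = 0): x unchanged
  event 3 (t=15: INC z by 12): x unchanged
  event 4 (t=18: DEL x): x (absent) -> (absent)
  event 5 (t=19: DEL x): x (absent) -> (absent)
  event 6 (t=26: INC z by 8): x unchanged
  event 7 (t=28: DEC y by 10): x unchanged
  event 8 (t=38: DEC y by 14): x unchanged
  event 9 (t=45: INC y by 12): x unchanged
  event 10 (t=47: SET x = 31): x (absent) -> 31
Final: x = 31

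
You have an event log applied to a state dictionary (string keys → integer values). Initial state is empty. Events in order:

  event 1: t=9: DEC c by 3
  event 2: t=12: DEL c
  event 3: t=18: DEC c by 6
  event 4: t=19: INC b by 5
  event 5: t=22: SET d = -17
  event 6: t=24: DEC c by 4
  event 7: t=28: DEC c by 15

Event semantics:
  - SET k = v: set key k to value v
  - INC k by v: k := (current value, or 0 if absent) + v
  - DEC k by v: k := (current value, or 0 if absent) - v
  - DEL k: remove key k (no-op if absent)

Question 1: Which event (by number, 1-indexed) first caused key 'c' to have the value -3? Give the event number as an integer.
Looking for first event where c becomes -3:
  event 1: c (absent) -> -3  <-- first match

Answer: 1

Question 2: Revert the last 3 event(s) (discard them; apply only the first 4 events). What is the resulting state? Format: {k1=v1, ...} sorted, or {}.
Keep first 4 events (discard last 3):
  after event 1 (t=9: DEC c by 3): {c=-3}
  after event 2 (t=12: DEL c): {}
  after event 3 (t=18: DEC c by 6): {c=-6}
  after event 4 (t=19: INC b by 5): {b=5, c=-6}

Answer: {b=5, c=-6}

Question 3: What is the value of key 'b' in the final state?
Track key 'b' through all 7 events:
  event 1 (t=9: DEC c by 3): b unchanged
  event 2 (t=12: DEL c): b unchanged
  event 3 (t=18: DEC c by 6): b unchanged
  event 4 (t=19: INC b by 5): b (absent) -> 5
  event 5 (t=22: SET d = -17): b unchanged
  event 6 (t=24: DEC c by 4): b unchanged
  event 7 (t=28: DEC c by 15): b unchanged
Final: b = 5

Answer: 5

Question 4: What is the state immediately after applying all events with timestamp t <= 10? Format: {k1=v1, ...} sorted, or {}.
Answer: {c=-3}

Derivation:
Apply events with t <= 10 (1 events):
  after event 1 (t=9: DEC c by 3): {c=-3}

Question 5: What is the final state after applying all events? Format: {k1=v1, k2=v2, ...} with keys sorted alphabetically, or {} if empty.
  after event 1 (t=9: DEC c by 3): {c=-3}
  after event 2 (t=12: DEL c): {}
  after event 3 (t=18: DEC c by 6): {c=-6}
  after event 4 (t=19: INC b by 5): {b=5, c=-6}
  after event 5 (t=22: SET d = -17): {b=5, c=-6, d=-17}
  after event 6 (t=24: DEC c by 4): {b=5, c=-10, d=-17}
  after event 7 (t=28: DEC c by 15): {b=5, c=-25, d=-17}

Answer: {b=5, c=-25, d=-17}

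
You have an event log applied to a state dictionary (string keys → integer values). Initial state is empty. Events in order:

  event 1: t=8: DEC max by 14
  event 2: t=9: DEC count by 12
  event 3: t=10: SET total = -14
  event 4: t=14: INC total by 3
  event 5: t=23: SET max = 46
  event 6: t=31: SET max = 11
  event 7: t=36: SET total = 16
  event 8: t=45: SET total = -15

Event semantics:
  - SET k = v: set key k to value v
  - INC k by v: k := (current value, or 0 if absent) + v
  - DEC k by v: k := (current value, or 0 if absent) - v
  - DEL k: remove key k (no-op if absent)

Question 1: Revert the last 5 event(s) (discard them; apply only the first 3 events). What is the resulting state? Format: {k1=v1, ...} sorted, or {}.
Keep first 3 events (discard last 5):
  after event 1 (t=8: DEC max by 14): {max=-14}
  after event 2 (t=9: DEC count by 12): {count=-12, max=-14}
  after event 3 (t=10: SET total = -14): {count=-12, max=-14, total=-14}

Answer: {count=-12, max=-14, total=-14}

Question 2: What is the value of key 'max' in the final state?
Track key 'max' through all 8 events:
  event 1 (t=8: DEC max by 14): max (absent) -> -14
  event 2 (t=9: DEC count by 12): max unchanged
  event 3 (t=10: SET total = -14): max unchanged
  event 4 (t=14: INC total by 3): max unchanged
  event 5 (t=23: SET max = 46): max -14 -> 46
  event 6 (t=31: SET max = 11): max 46 -> 11
  event 7 (t=36: SET total = 16): max unchanged
  event 8 (t=45: SET total = -15): max unchanged
Final: max = 11

Answer: 11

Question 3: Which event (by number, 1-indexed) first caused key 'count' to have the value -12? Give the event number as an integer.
Answer: 2

Derivation:
Looking for first event where count becomes -12:
  event 2: count (absent) -> -12  <-- first match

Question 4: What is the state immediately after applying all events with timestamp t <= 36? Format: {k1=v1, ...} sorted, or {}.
Answer: {count=-12, max=11, total=16}

Derivation:
Apply events with t <= 36 (7 events):
  after event 1 (t=8: DEC max by 14): {max=-14}
  after event 2 (t=9: DEC count by 12): {count=-12, max=-14}
  after event 3 (t=10: SET total = -14): {count=-12, max=-14, total=-14}
  after event 4 (t=14: INC total by 3): {count=-12, max=-14, total=-11}
  after event 5 (t=23: SET max = 46): {count=-12, max=46, total=-11}
  after event 6 (t=31: SET max = 11): {count=-12, max=11, total=-11}
  after event 7 (t=36: SET total = 16): {count=-12, max=11, total=16}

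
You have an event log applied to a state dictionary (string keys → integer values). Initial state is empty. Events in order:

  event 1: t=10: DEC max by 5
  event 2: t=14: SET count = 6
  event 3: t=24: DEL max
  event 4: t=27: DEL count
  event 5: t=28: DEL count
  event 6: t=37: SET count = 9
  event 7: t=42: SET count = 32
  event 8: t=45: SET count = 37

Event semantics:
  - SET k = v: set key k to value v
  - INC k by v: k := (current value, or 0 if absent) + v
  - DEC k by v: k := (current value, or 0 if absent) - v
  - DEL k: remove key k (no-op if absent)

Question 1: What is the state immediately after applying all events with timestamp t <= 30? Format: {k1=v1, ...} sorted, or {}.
Answer: {}

Derivation:
Apply events with t <= 30 (5 events):
  after event 1 (t=10: DEC max by 5): {max=-5}
  after event 2 (t=14: SET count = 6): {count=6, max=-5}
  after event 3 (t=24: DEL max): {count=6}
  after event 4 (t=27: DEL count): {}
  after event 5 (t=28: DEL count): {}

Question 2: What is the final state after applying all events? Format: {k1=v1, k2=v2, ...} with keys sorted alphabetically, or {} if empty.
Answer: {count=37}

Derivation:
  after event 1 (t=10: DEC max by 5): {max=-5}
  after event 2 (t=14: SET count = 6): {count=6, max=-5}
  after event 3 (t=24: DEL max): {count=6}
  after event 4 (t=27: DEL count): {}
  after event 5 (t=28: DEL count): {}
  after event 6 (t=37: SET count = 9): {count=9}
  after event 7 (t=42: SET count = 32): {count=32}
  after event 8 (t=45: SET count = 37): {count=37}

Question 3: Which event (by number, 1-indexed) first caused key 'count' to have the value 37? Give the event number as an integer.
Answer: 8

Derivation:
Looking for first event where count becomes 37:
  event 2: count = 6
  event 3: count = 6
  event 4: count = (absent)
  event 6: count = 9
  event 7: count = 32
  event 8: count 32 -> 37  <-- first match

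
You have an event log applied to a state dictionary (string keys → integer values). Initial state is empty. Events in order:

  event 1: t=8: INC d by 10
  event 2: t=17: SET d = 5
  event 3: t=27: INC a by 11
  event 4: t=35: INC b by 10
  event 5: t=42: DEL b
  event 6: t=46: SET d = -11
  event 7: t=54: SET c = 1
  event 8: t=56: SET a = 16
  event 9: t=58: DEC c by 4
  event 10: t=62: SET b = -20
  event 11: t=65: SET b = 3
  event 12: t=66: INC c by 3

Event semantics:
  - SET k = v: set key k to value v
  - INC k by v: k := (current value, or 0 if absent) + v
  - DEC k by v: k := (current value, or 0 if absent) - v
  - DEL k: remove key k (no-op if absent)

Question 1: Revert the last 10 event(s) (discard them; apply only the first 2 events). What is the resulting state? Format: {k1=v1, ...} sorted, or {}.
Keep first 2 events (discard last 10):
  after event 1 (t=8: INC d by 10): {d=10}
  after event 2 (t=17: SET d = 5): {d=5}

Answer: {d=5}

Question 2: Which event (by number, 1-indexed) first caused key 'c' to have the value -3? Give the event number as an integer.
Answer: 9

Derivation:
Looking for first event where c becomes -3:
  event 7: c = 1
  event 8: c = 1
  event 9: c 1 -> -3  <-- first match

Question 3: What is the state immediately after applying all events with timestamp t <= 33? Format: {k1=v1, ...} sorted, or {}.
Answer: {a=11, d=5}

Derivation:
Apply events with t <= 33 (3 events):
  after event 1 (t=8: INC d by 10): {d=10}
  after event 2 (t=17: SET d = 5): {d=5}
  after event 3 (t=27: INC a by 11): {a=11, d=5}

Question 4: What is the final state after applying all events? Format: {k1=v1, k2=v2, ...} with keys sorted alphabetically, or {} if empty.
Answer: {a=16, b=3, c=0, d=-11}

Derivation:
  after event 1 (t=8: INC d by 10): {d=10}
  after event 2 (t=17: SET d = 5): {d=5}
  after event 3 (t=27: INC a by 11): {a=11, d=5}
  after event 4 (t=35: INC b by 10): {a=11, b=10, d=5}
  after event 5 (t=42: DEL b): {a=11, d=5}
  after event 6 (t=46: SET d = -11): {a=11, d=-11}
  after event 7 (t=54: SET c = 1): {a=11, c=1, d=-11}
  after event 8 (t=56: SET a = 16): {a=16, c=1, d=-11}
  after event 9 (t=58: DEC c by 4): {a=16, c=-3, d=-11}
  after event 10 (t=62: SET b = -20): {a=16, b=-20, c=-3, d=-11}
  after event 11 (t=65: SET b = 3): {a=16, b=3, c=-3, d=-11}
  after event 12 (t=66: INC c by 3): {a=16, b=3, c=0, d=-11}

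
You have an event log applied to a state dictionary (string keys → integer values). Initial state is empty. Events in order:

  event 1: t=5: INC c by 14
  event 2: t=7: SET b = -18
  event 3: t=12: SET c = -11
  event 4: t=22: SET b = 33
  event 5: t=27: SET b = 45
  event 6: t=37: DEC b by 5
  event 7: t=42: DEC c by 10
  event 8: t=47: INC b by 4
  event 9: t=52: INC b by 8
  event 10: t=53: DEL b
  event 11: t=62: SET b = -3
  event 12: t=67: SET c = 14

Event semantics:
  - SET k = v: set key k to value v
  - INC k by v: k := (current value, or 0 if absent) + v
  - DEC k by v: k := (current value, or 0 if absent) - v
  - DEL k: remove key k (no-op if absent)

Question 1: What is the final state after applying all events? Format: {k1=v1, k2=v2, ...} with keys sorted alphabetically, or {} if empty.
  after event 1 (t=5: INC c by 14): {c=14}
  after event 2 (t=7: SET b = -18): {b=-18, c=14}
  after event 3 (t=12: SET c = -11): {b=-18, c=-11}
  after event 4 (t=22: SET b = 33): {b=33, c=-11}
  after event 5 (t=27: SET b = 45): {b=45, c=-11}
  after event 6 (t=37: DEC b by 5): {b=40, c=-11}
  after event 7 (t=42: DEC c by 10): {b=40, c=-21}
  after event 8 (t=47: INC b by 4): {b=44, c=-21}
  after event 9 (t=52: INC b by 8): {b=52, c=-21}
  after event 10 (t=53: DEL b): {c=-21}
  after event 11 (t=62: SET b = -3): {b=-3, c=-21}
  after event 12 (t=67: SET c = 14): {b=-3, c=14}

Answer: {b=-3, c=14}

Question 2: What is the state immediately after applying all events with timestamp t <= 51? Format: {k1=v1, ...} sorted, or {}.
Apply events with t <= 51 (8 events):
  after event 1 (t=5: INC c by 14): {c=14}
  after event 2 (t=7: SET b = -18): {b=-18, c=14}
  after event 3 (t=12: SET c = -11): {b=-18, c=-11}
  after event 4 (t=22: SET b = 33): {b=33, c=-11}
  after event 5 (t=27: SET b = 45): {b=45, c=-11}
  after event 6 (t=37: DEC b by 5): {b=40, c=-11}
  after event 7 (t=42: DEC c by 10): {b=40, c=-21}
  after event 8 (t=47: INC b by 4): {b=44, c=-21}

Answer: {b=44, c=-21}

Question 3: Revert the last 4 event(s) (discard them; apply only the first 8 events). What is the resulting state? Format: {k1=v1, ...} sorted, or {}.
Answer: {b=44, c=-21}

Derivation:
Keep first 8 events (discard last 4):
  after event 1 (t=5: INC c by 14): {c=14}
  after event 2 (t=7: SET b = -18): {b=-18, c=14}
  after event 3 (t=12: SET c = -11): {b=-18, c=-11}
  after event 4 (t=22: SET b = 33): {b=33, c=-11}
  after event 5 (t=27: SET b = 45): {b=45, c=-11}
  after event 6 (t=37: DEC b by 5): {b=40, c=-11}
  after event 7 (t=42: DEC c by 10): {b=40, c=-21}
  after event 8 (t=47: INC b by 4): {b=44, c=-21}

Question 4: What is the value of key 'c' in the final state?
Answer: 14

Derivation:
Track key 'c' through all 12 events:
  event 1 (t=5: INC c by 14): c (absent) -> 14
  event 2 (t=7: SET b = -18): c unchanged
  event 3 (t=12: SET c = -11): c 14 -> -11
  event 4 (t=22: SET b = 33): c unchanged
  event 5 (t=27: SET b = 45): c unchanged
  event 6 (t=37: DEC b by 5): c unchanged
  event 7 (t=42: DEC c by 10): c -11 -> -21
  event 8 (t=47: INC b by 4): c unchanged
  event 9 (t=52: INC b by 8): c unchanged
  event 10 (t=53: DEL b): c unchanged
  event 11 (t=62: SET b = -3): c unchanged
  event 12 (t=67: SET c = 14): c -21 -> 14
Final: c = 14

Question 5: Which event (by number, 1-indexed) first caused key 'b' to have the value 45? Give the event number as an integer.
Answer: 5

Derivation:
Looking for first event where b becomes 45:
  event 2: b = -18
  event 3: b = -18
  event 4: b = 33
  event 5: b 33 -> 45  <-- first match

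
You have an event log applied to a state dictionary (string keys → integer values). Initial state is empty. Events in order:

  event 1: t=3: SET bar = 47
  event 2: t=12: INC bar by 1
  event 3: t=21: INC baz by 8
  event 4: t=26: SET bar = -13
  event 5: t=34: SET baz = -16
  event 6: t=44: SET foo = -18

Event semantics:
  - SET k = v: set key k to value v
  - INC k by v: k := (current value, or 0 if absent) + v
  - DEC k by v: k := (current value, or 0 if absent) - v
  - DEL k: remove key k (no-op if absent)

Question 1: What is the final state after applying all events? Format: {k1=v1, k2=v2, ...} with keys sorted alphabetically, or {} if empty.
Answer: {bar=-13, baz=-16, foo=-18}

Derivation:
  after event 1 (t=3: SET bar = 47): {bar=47}
  after event 2 (t=12: INC bar by 1): {bar=48}
  after event 3 (t=21: INC baz by 8): {bar=48, baz=8}
  after event 4 (t=26: SET bar = -13): {bar=-13, baz=8}
  after event 5 (t=34: SET baz = -16): {bar=-13, baz=-16}
  after event 6 (t=44: SET foo = -18): {bar=-13, baz=-16, foo=-18}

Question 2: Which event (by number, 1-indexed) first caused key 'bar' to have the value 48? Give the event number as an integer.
Answer: 2

Derivation:
Looking for first event where bar becomes 48:
  event 1: bar = 47
  event 2: bar 47 -> 48  <-- first match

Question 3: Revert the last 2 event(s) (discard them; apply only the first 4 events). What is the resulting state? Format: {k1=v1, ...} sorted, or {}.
Answer: {bar=-13, baz=8}

Derivation:
Keep first 4 events (discard last 2):
  after event 1 (t=3: SET bar = 47): {bar=47}
  after event 2 (t=12: INC bar by 1): {bar=48}
  after event 3 (t=21: INC baz by 8): {bar=48, baz=8}
  after event 4 (t=26: SET bar = -13): {bar=-13, baz=8}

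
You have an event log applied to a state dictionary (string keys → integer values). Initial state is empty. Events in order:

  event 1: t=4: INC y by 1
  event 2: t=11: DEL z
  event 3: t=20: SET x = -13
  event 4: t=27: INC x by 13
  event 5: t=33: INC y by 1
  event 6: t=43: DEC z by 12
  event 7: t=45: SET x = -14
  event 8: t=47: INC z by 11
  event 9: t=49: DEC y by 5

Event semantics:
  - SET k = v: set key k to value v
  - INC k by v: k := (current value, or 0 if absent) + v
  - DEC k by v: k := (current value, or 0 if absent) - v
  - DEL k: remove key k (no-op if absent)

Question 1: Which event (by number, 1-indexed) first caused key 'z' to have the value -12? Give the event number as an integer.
Looking for first event where z becomes -12:
  event 6: z (absent) -> -12  <-- first match

Answer: 6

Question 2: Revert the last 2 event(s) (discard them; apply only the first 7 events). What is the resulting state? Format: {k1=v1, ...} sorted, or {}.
Answer: {x=-14, y=2, z=-12}

Derivation:
Keep first 7 events (discard last 2):
  after event 1 (t=4: INC y by 1): {y=1}
  after event 2 (t=11: DEL z): {y=1}
  after event 3 (t=20: SET x = -13): {x=-13, y=1}
  after event 4 (t=27: INC x by 13): {x=0, y=1}
  after event 5 (t=33: INC y by 1): {x=0, y=2}
  after event 6 (t=43: DEC z by 12): {x=0, y=2, z=-12}
  after event 7 (t=45: SET x = -14): {x=-14, y=2, z=-12}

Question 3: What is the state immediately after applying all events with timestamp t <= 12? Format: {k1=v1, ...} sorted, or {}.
Apply events with t <= 12 (2 events):
  after event 1 (t=4: INC y by 1): {y=1}
  after event 2 (t=11: DEL z): {y=1}

Answer: {y=1}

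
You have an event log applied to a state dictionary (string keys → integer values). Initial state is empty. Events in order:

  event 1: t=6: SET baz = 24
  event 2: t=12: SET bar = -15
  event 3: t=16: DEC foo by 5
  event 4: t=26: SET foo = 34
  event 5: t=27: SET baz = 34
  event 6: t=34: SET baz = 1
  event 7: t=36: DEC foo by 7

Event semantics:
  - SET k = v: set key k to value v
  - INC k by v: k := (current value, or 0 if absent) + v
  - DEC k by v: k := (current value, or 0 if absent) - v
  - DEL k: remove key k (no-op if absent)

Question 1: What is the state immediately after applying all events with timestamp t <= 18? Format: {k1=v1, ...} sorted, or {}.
Apply events with t <= 18 (3 events):
  after event 1 (t=6: SET baz = 24): {baz=24}
  after event 2 (t=12: SET bar = -15): {bar=-15, baz=24}
  after event 3 (t=16: DEC foo by 5): {bar=-15, baz=24, foo=-5}

Answer: {bar=-15, baz=24, foo=-5}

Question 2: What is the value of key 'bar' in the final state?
Track key 'bar' through all 7 events:
  event 1 (t=6: SET baz = 24): bar unchanged
  event 2 (t=12: SET bar = -15): bar (absent) -> -15
  event 3 (t=16: DEC foo by 5): bar unchanged
  event 4 (t=26: SET foo = 34): bar unchanged
  event 5 (t=27: SET baz = 34): bar unchanged
  event 6 (t=34: SET baz = 1): bar unchanged
  event 7 (t=36: DEC foo by 7): bar unchanged
Final: bar = -15

Answer: -15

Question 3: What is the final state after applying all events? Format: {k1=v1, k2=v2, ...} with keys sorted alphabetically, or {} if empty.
  after event 1 (t=6: SET baz = 24): {baz=24}
  after event 2 (t=12: SET bar = -15): {bar=-15, baz=24}
  after event 3 (t=16: DEC foo by 5): {bar=-15, baz=24, foo=-5}
  after event 4 (t=26: SET foo = 34): {bar=-15, baz=24, foo=34}
  after event 5 (t=27: SET baz = 34): {bar=-15, baz=34, foo=34}
  after event 6 (t=34: SET baz = 1): {bar=-15, baz=1, foo=34}
  after event 7 (t=36: DEC foo by 7): {bar=-15, baz=1, foo=27}

Answer: {bar=-15, baz=1, foo=27}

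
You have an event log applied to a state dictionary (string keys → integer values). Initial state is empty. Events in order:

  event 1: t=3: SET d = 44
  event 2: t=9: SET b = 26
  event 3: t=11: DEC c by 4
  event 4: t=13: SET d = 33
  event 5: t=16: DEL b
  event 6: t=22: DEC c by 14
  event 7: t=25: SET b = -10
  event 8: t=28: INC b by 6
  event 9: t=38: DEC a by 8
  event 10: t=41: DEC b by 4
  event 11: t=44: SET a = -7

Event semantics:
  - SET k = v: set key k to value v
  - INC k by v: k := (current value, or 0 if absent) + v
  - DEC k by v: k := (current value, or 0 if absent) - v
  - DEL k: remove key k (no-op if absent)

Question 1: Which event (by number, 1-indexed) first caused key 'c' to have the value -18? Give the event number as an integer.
Looking for first event where c becomes -18:
  event 3: c = -4
  event 4: c = -4
  event 5: c = -4
  event 6: c -4 -> -18  <-- first match

Answer: 6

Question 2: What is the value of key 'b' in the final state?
Track key 'b' through all 11 events:
  event 1 (t=3: SET d = 44): b unchanged
  event 2 (t=9: SET b = 26): b (absent) -> 26
  event 3 (t=11: DEC c by 4): b unchanged
  event 4 (t=13: SET d = 33): b unchanged
  event 5 (t=16: DEL b): b 26 -> (absent)
  event 6 (t=22: DEC c by 14): b unchanged
  event 7 (t=25: SET b = -10): b (absent) -> -10
  event 8 (t=28: INC b by 6): b -10 -> -4
  event 9 (t=38: DEC a by 8): b unchanged
  event 10 (t=41: DEC b by 4): b -4 -> -8
  event 11 (t=44: SET a = -7): b unchanged
Final: b = -8

Answer: -8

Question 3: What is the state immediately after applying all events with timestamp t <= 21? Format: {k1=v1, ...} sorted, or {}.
Answer: {c=-4, d=33}

Derivation:
Apply events with t <= 21 (5 events):
  after event 1 (t=3: SET d = 44): {d=44}
  after event 2 (t=9: SET b = 26): {b=26, d=44}
  after event 3 (t=11: DEC c by 4): {b=26, c=-4, d=44}
  after event 4 (t=13: SET d = 33): {b=26, c=-4, d=33}
  after event 5 (t=16: DEL b): {c=-4, d=33}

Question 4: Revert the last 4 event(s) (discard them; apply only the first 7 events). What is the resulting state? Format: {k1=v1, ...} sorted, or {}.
Answer: {b=-10, c=-18, d=33}

Derivation:
Keep first 7 events (discard last 4):
  after event 1 (t=3: SET d = 44): {d=44}
  after event 2 (t=9: SET b = 26): {b=26, d=44}
  after event 3 (t=11: DEC c by 4): {b=26, c=-4, d=44}
  after event 4 (t=13: SET d = 33): {b=26, c=-4, d=33}
  after event 5 (t=16: DEL b): {c=-4, d=33}
  after event 6 (t=22: DEC c by 14): {c=-18, d=33}
  after event 7 (t=25: SET b = -10): {b=-10, c=-18, d=33}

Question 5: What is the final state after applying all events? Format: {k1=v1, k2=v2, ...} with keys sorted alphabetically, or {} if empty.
  after event 1 (t=3: SET d = 44): {d=44}
  after event 2 (t=9: SET b = 26): {b=26, d=44}
  after event 3 (t=11: DEC c by 4): {b=26, c=-4, d=44}
  after event 4 (t=13: SET d = 33): {b=26, c=-4, d=33}
  after event 5 (t=16: DEL b): {c=-4, d=33}
  after event 6 (t=22: DEC c by 14): {c=-18, d=33}
  after event 7 (t=25: SET b = -10): {b=-10, c=-18, d=33}
  after event 8 (t=28: INC b by 6): {b=-4, c=-18, d=33}
  after event 9 (t=38: DEC a by 8): {a=-8, b=-4, c=-18, d=33}
  after event 10 (t=41: DEC b by 4): {a=-8, b=-8, c=-18, d=33}
  after event 11 (t=44: SET a = -7): {a=-7, b=-8, c=-18, d=33}

Answer: {a=-7, b=-8, c=-18, d=33}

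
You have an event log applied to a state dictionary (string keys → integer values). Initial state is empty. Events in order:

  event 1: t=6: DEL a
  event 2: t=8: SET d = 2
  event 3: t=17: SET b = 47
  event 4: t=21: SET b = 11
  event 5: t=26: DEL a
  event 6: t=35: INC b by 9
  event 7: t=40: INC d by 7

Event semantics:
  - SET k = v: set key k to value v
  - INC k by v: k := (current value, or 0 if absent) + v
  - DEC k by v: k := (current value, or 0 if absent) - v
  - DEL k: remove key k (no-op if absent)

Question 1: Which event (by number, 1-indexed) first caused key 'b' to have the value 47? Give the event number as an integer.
Answer: 3

Derivation:
Looking for first event where b becomes 47:
  event 3: b (absent) -> 47  <-- first match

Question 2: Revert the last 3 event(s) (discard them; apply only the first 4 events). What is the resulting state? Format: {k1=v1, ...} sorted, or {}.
Keep first 4 events (discard last 3):
  after event 1 (t=6: DEL a): {}
  after event 2 (t=8: SET d = 2): {d=2}
  after event 3 (t=17: SET b = 47): {b=47, d=2}
  after event 4 (t=21: SET b = 11): {b=11, d=2}

Answer: {b=11, d=2}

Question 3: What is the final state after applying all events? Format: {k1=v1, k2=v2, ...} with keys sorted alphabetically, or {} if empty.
Answer: {b=20, d=9}

Derivation:
  after event 1 (t=6: DEL a): {}
  after event 2 (t=8: SET d = 2): {d=2}
  after event 3 (t=17: SET b = 47): {b=47, d=2}
  after event 4 (t=21: SET b = 11): {b=11, d=2}
  after event 5 (t=26: DEL a): {b=11, d=2}
  after event 6 (t=35: INC b by 9): {b=20, d=2}
  after event 7 (t=40: INC d by 7): {b=20, d=9}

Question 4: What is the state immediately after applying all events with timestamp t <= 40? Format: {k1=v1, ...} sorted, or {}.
Answer: {b=20, d=9}

Derivation:
Apply events with t <= 40 (7 events):
  after event 1 (t=6: DEL a): {}
  after event 2 (t=8: SET d = 2): {d=2}
  after event 3 (t=17: SET b = 47): {b=47, d=2}
  after event 4 (t=21: SET b = 11): {b=11, d=2}
  after event 5 (t=26: DEL a): {b=11, d=2}
  after event 6 (t=35: INC b by 9): {b=20, d=2}
  after event 7 (t=40: INC d by 7): {b=20, d=9}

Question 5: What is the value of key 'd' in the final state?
Answer: 9

Derivation:
Track key 'd' through all 7 events:
  event 1 (t=6: DEL a): d unchanged
  event 2 (t=8: SET d = 2): d (absent) -> 2
  event 3 (t=17: SET b = 47): d unchanged
  event 4 (t=21: SET b = 11): d unchanged
  event 5 (t=26: DEL a): d unchanged
  event 6 (t=35: INC b by 9): d unchanged
  event 7 (t=40: INC d by 7): d 2 -> 9
Final: d = 9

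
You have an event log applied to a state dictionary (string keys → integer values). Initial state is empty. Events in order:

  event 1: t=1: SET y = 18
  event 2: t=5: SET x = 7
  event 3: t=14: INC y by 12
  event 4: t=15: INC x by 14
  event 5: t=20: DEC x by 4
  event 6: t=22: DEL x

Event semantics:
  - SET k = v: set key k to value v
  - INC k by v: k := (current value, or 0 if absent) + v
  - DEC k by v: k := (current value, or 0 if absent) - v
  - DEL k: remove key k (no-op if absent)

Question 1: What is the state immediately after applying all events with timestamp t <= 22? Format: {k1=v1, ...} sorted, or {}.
Apply events with t <= 22 (6 events):
  after event 1 (t=1: SET y = 18): {y=18}
  after event 2 (t=5: SET x = 7): {x=7, y=18}
  after event 3 (t=14: INC y by 12): {x=7, y=30}
  after event 4 (t=15: INC x by 14): {x=21, y=30}
  after event 5 (t=20: DEC x by 4): {x=17, y=30}
  after event 6 (t=22: DEL x): {y=30}

Answer: {y=30}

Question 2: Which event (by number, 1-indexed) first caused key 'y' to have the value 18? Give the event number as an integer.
Answer: 1

Derivation:
Looking for first event where y becomes 18:
  event 1: y (absent) -> 18  <-- first match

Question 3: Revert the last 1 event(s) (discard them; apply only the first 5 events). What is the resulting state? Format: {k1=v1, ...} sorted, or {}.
Keep first 5 events (discard last 1):
  after event 1 (t=1: SET y = 18): {y=18}
  after event 2 (t=5: SET x = 7): {x=7, y=18}
  after event 3 (t=14: INC y by 12): {x=7, y=30}
  after event 4 (t=15: INC x by 14): {x=21, y=30}
  after event 5 (t=20: DEC x by 4): {x=17, y=30}

Answer: {x=17, y=30}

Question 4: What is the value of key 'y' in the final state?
Track key 'y' through all 6 events:
  event 1 (t=1: SET y = 18): y (absent) -> 18
  event 2 (t=5: SET x = 7): y unchanged
  event 3 (t=14: INC y by 12): y 18 -> 30
  event 4 (t=15: INC x by 14): y unchanged
  event 5 (t=20: DEC x by 4): y unchanged
  event 6 (t=22: DEL x): y unchanged
Final: y = 30

Answer: 30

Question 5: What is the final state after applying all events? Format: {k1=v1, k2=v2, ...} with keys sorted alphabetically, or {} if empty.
Answer: {y=30}

Derivation:
  after event 1 (t=1: SET y = 18): {y=18}
  after event 2 (t=5: SET x = 7): {x=7, y=18}
  after event 3 (t=14: INC y by 12): {x=7, y=30}
  after event 4 (t=15: INC x by 14): {x=21, y=30}
  after event 5 (t=20: DEC x by 4): {x=17, y=30}
  after event 6 (t=22: DEL x): {y=30}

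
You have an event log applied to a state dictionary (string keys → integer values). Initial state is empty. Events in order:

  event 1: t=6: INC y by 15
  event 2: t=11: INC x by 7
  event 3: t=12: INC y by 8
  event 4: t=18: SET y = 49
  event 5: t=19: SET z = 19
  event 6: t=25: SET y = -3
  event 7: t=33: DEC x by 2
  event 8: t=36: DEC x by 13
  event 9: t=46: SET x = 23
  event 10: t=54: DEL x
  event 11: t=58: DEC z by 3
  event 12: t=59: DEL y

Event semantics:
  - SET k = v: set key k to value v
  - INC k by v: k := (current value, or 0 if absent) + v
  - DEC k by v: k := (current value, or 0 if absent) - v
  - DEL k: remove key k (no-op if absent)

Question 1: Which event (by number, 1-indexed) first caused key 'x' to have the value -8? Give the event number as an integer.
Answer: 8

Derivation:
Looking for first event where x becomes -8:
  event 2: x = 7
  event 3: x = 7
  event 4: x = 7
  event 5: x = 7
  event 6: x = 7
  event 7: x = 5
  event 8: x 5 -> -8  <-- first match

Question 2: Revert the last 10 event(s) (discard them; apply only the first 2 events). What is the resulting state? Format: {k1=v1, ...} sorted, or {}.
Answer: {x=7, y=15}

Derivation:
Keep first 2 events (discard last 10):
  after event 1 (t=6: INC y by 15): {y=15}
  after event 2 (t=11: INC x by 7): {x=7, y=15}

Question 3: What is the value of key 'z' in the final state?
Track key 'z' through all 12 events:
  event 1 (t=6: INC y by 15): z unchanged
  event 2 (t=11: INC x by 7): z unchanged
  event 3 (t=12: INC y by 8): z unchanged
  event 4 (t=18: SET y = 49): z unchanged
  event 5 (t=19: SET z = 19): z (absent) -> 19
  event 6 (t=25: SET y = -3): z unchanged
  event 7 (t=33: DEC x by 2): z unchanged
  event 8 (t=36: DEC x by 13): z unchanged
  event 9 (t=46: SET x = 23): z unchanged
  event 10 (t=54: DEL x): z unchanged
  event 11 (t=58: DEC z by 3): z 19 -> 16
  event 12 (t=59: DEL y): z unchanged
Final: z = 16

Answer: 16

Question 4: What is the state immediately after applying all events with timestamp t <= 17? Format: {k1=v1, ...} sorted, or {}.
Answer: {x=7, y=23}

Derivation:
Apply events with t <= 17 (3 events):
  after event 1 (t=6: INC y by 15): {y=15}
  after event 2 (t=11: INC x by 7): {x=7, y=15}
  after event 3 (t=12: INC y by 8): {x=7, y=23}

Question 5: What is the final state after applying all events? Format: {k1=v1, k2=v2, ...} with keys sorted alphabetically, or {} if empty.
  after event 1 (t=6: INC y by 15): {y=15}
  after event 2 (t=11: INC x by 7): {x=7, y=15}
  after event 3 (t=12: INC y by 8): {x=7, y=23}
  after event 4 (t=18: SET y = 49): {x=7, y=49}
  after event 5 (t=19: SET z = 19): {x=7, y=49, z=19}
  after event 6 (t=25: SET y = -3): {x=7, y=-3, z=19}
  after event 7 (t=33: DEC x by 2): {x=5, y=-3, z=19}
  after event 8 (t=36: DEC x by 13): {x=-8, y=-3, z=19}
  after event 9 (t=46: SET x = 23): {x=23, y=-3, z=19}
  after event 10 (t=54: DEL x): {y=-3, z=19}
  after event 11 (t=58: DEC z by 3): {y=-3, z=16}
  after event 12 (t=59: DEL y): {z=16}

Answer: {z=16}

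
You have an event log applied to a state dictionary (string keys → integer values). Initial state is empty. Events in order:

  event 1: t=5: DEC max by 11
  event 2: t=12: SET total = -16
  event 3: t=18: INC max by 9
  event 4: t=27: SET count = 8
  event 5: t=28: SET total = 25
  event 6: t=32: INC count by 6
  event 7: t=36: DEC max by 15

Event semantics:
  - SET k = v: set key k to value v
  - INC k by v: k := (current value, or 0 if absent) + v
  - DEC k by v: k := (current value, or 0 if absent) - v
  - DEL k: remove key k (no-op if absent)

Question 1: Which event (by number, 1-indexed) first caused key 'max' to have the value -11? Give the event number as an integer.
Answer: 1

Derivation:
Looking for first event where max becomes -11:
  event 1: max (absent) -> -11  <-- first match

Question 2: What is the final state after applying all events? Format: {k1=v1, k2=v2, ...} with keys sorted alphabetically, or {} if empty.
Answer: {count=14, max=-17, total=25}

Derivation:
  after event 1 (t=5: DEC max by 11): {max=-11}
  after event 2 (t=12: SET total = -16): {max=-11, total=-16}
  after event 3 (t=18: INC max by 9): {max=-2, total=-16}
  after event 4 (t=27: SET count = 8): {count=8, max=-2, total=-16}
  after event 5 (t=28: SET total = 25): {count=8, max=-2, total=25}
  after event 6 (t=32: INC count by 6): {count=14, max=-2, total=25}
  after event 7 (t=36: DEC max by 15): {count=14, max=-17, total=25}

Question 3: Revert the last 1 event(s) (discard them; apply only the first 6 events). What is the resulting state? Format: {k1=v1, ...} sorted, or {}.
Answer: {count=14, max=-2, total=25}

Derivation:
Keep first 6 events (discard last 1):
  after event 1 (t=5: DEC max by 11): {max=-11}
  after event 2 (t=12: SET total = -16): {max=-11, total=-16}
  after event 3 (t=18: INC max by 9): {max=-2, total=-16}
  after event 4 (t=27: SET count = 8): {count=8, max=-2, total=-16}
  after event 5 (t=28: SET total = 25): {count=8, max=-2, total=25}
  after event 6 (t=32: INC count by 6): {count=14, max=-2, total=25}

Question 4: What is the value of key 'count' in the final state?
Answer: 14

Derivation:
Track key 'count' through all 7 events:
  event 1 (t=5: DEC max by 11): count unchanged
  event 2 (t=12: SET total = -16): count unchanged
  event 3 (t=18: INC max by 9): count unchanged
  event 4 (t=27: SET count = 8): count (absent) -> 8
  event 5 (t=28: SET total = 25): count unchanged
  event 6 (t=32: INC count by 6): count 8 -> 14
  event 7 (t=36: DEC max by 15): count unchanged
Final: count = 14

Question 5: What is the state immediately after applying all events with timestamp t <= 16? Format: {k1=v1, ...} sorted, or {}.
Answer: {max=-11, total=-16}

Derivation:
Apply events with t <= 16 (2 events):
  after event 1 (t=5: DEC max by 11): {max=-11}
  after event 2 (t=12: SET total = -16): {max=-11, total=-16}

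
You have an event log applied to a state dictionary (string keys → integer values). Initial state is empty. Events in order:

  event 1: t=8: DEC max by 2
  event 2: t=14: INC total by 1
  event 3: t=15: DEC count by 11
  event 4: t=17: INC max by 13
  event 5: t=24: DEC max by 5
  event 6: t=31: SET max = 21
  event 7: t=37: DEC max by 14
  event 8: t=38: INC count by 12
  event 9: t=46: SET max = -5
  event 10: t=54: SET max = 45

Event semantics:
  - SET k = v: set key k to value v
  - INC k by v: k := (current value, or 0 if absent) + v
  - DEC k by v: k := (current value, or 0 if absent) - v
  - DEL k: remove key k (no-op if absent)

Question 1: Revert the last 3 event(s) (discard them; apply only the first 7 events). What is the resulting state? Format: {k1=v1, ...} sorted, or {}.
Keep first 7 events (discard last 3):
  after event 1 (t=8: DEC max by 2): {max=-2}
  after event 2 (t=14: INC total by 1): {max=-2, total=1}
  after event 3 (t=15: DEC count by 11): {count=-11, max=-2, total=1}
  after event 4 (t=17: INC max by 13): {count=-11, max=11, total=1}
  after event 5 (t=24: DEC max by 5): {count=-11, max=6, total=1}
  after event 6 (t=31: SET max = 21): {count=-11, max=21, total=1}
  after event 7 (t=37: DEC max by 14): {count=-11, max=7, total=1}

Answer: {count=-11, max=7, total=1}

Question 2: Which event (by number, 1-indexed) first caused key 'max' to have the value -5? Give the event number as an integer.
Looking for first event where max becomes -5:
  event 1: max = -2
  event 2: max = -2
  event 3: max = -2
  event 4: max = 11
  event 5: max = 6
  event 6: max = 21
  event 7: max = 7
  event 8: max = 7
  event 9: max 7 -> -5  <-- first match

Answer: 9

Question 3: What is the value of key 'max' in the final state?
Track key 'max' through all 10 events:
  event 1 (t=8: DEC max by 2): max (absent) -> -2
  event 2 (t=14: INC total by 1): max unchanged
  event 3 (t=15: DEC count by 11): max unchanged
  event 4 (t=17: INC max by 13): max -2 -> 11
  event 5 (t=24: DEC max by 5): max 11 -> 6
  event 6 (t=31: SET max = 21): max 6 -> 21
  event 7 (t=37: DEC max by 14): max 21 -> 7
  event 8 (t=38: INC count by 12): max unchanged
  event 9 (t=46: SET max = -5): max 7 -> -5
  event 10 (t=54: SET max = 45): max -5 -> 45
Final: max = 45

Answer: 45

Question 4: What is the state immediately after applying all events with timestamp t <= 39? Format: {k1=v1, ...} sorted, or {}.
Answer: {count=1, max=7, total=1}

Derivation:
Apply events with t <= 39 (8 events):
  after event 1 (t=8: DEC max by 2): {max=-2}
  after event 2 (t=14: INC total by 1): {max=-2, total=1}
  after event 3 (t=15: DEC count by 11): {count=-11, max=-2, total=1}
  after event 4 (t=17: INC max by 13): {count=-11, max=11, total=1}
  after event 5 (t=24: DEC max by 5): {count=-11, max=6, total=1}
  after event 6 (t=31: SET max = 21): {count=-11, max=21, total=1}
  after event 7 (t=37: DEC max by 14): {count=-11, max=7, total=1}
  after event 8 (t=38: INC count by 12): {count=1, max=7, total=1}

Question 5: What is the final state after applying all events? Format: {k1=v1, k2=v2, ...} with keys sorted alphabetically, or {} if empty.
Answer: {count=1, max=45, total=1}

Derivation:
  after event 1 (t=8: DEC max by 2): {max=-2}
  after event 2 (t=14: INC total by 1): {max=-2, total=1}
  after event 3 (t=15: DEC count by 11): {count=-11, max=-2, total=1}
  after event 4 (t=17: INC max by 13): {count=-11, max=11, total=1}
  after event 5 (t=24: DEC max by 5): {count=-11, max=6, total=1}
  after event 6 (t=31: SET max = 21): {count=-11, max=21, total=1}
  after event 7 (t=37: DEC max by 14): {count=-11, max=7, total=1}
  after event 8 (t=38: INC count by 12): {count=1, max=7, total=1}
  after event 9 (t=46: SET max = -5): {count=1, max=-5, total=1}
  after event 10 (t=54: SET max = 45): {count=1, max=45, total=1}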